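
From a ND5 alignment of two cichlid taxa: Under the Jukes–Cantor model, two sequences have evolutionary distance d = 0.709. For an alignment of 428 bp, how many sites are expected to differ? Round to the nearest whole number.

196

Invert JC69: p = (3/4)(1 − e^(−4d/3)) = 0.75 × (1 − e^(-0.945333)) = 0.75 × (1 − 0.388550) = 0.458588.
Expected differing sites = pL ≈ 0.458588 × 428 = 196.275664 ≈ 196.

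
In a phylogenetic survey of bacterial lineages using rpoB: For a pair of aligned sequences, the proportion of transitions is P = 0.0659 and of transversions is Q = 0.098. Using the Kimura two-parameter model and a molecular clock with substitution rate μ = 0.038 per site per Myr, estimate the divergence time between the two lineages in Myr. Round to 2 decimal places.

2.44

Under the Kimura two-parameter model, d = −½ ln(1 − 2P − Q) − ¼ ln(1 − 2Q).
1 − 2P − Q = 0.7702, giving −½ ln(0.7702) = 0.130553.
1 − 2Q = 0.804, giving −¼ ln(0.804) = 0.054539.
d = 0.130553 + 0.054539 = 0.185092.
Under a molecular clock d = 2μt, so t = d/(2μ) = 0.185092 / (2 × 0.038) = 2.44 Myr.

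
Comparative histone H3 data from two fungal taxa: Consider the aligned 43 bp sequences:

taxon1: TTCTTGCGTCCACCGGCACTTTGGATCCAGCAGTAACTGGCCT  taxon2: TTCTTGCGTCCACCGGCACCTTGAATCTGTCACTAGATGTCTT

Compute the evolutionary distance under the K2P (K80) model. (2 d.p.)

Of 43 sites, 6 differences are transitions and 4 are transversions, so P = 6/43 ≈ 0.139535 and Q = 4/43 ≈ 0.093023.
Under the Kimura two-parameter model, d = −½ ln(1 − 2P − Q) − ¼ ln(1 − 2Q).
1 − 2P − Q = 0.627907, giving −½ ln(0.627907) = 0.232682.
1 − 2Q = 0.813954, giving −¼ ln(0.813954) = 0.051463.
d = 0.232682 + 0.051463 = 0.284145.

0.28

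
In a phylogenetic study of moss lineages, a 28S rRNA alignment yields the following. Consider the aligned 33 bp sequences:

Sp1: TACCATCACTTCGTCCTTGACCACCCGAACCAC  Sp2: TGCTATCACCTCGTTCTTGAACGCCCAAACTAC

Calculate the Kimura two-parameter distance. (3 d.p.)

Of 33 sites, 7 differences are transitions and 1 are transversions, so P = 7/33 ≈ 0.212121 and Q = 1/33 ≈ 0.030303.
Under the Kimura two-parameter model, d = −½ ln(1 − 2P − Q) − ¼ ln(1 − 2Q).
1 − 2P − Q = 0.545455, giving −½ ln(0.545455) = 0.303067.
1 − 2Q = 0.939394, giving −¼ ln(0.939394) = 0.015630.
d = 0.303067 + 0.015630 = 0.318697.

0.319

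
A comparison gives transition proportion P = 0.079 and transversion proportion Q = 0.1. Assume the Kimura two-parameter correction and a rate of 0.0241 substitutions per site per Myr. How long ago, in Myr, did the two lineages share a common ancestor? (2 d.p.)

Under the Kimura two-parameter model, d = −½ ln(1 − 2P − Q) − ¼ ln(1 − 2Q).
1 − 2P − Q = 0.742, giving −½ ln(0.742) = 0.149203.
1 − 2Q = 0.8, giving −¼ ln(0.8) = 0.055786.
d = 0.149203 + 0.055786 = 0.204989.
Under a molecular clock d = 2μt, so t = d/(2μ) = 0.204989 / (2 × 0.0241) = 4.25 Myr.

4.25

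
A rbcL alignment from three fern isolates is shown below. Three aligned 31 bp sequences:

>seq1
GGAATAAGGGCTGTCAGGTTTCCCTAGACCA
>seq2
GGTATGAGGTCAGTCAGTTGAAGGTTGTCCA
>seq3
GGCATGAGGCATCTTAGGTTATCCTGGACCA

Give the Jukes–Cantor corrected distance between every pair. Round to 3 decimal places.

seq1–seq2: 12/31 sites differ → p ≈ 0.387097, d = −0.75 ln(1 − 0.516129) = 0.544453 ≈ 0.544.
seq1–seq3: 9/31 sites differ → p ≈ 0.290323, d = −0.75 ln(1 − 0.387097) = 0.367161 ≈ 0.367.
seq2–seq3: 13/31 sites differ → p ≈ 0.419355, d = −0.75 ln(1 − 0.55914) = 0.614271 ≈ 0.614.

d(seq1,seq2) = 0.544, d(seq1,seq3) = 0.367, d(seq2,seq3) = 0.614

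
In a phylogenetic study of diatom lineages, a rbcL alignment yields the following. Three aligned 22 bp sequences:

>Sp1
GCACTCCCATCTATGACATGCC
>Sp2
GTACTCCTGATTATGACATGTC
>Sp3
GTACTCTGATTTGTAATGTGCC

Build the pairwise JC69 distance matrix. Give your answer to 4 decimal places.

Sp1–Sp2: 6/22 sites differ → p ≈ 0.272727, d = −0.75 ln(1 − 0.363636) = 0.338988 ≈ 0.3390.
Sp1–Sp3: 8/22 sites differ → p ≈ 0.363636, d = −0.75 ln(1 − 0.484848) = 0.497470 ≈ 0.4975.
Sp2–Sp3: 9/22 sites differ → p ≈ 0.409091, d = −0.75 ln(1 − 0.545455) = 0.591344 ≈ 0.5913.

d(Sp1,Sp2) = 0.3390, d(Sp1,Sp3) = 0.4975, d(Sp2,Sp3) = 0.5913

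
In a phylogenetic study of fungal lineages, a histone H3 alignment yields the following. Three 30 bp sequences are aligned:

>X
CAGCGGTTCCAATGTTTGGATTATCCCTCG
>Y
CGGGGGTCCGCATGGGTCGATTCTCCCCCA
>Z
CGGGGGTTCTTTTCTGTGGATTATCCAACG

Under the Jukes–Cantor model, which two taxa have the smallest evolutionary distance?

X–Y: 11/30 differ, p = 0.367, d = 0.503.
X–Z: 9/30 differ, p = 0.300, d = 0.383.
Y–Z: 11/30 differ, p = 0.367, d = 0.503.
The smallest distance is between X and Z.

X and Z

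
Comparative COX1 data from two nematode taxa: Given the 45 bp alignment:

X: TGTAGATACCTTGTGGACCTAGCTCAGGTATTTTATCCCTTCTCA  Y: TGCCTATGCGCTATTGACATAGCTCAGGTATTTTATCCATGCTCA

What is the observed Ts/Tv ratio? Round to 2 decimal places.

Transitions are A↔G and C↔T; transversions are all other mismatches.
Transitions: 4. Transversions: 7.
R = 4/7 = 0.571428… ≈ 0.57 (to 2 d.p.).

0.57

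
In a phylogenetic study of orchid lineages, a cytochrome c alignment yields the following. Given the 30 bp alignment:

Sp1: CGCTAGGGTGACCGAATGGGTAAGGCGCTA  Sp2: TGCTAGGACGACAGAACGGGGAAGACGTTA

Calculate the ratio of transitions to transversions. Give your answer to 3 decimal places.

Transitions are A↔G and C↔T; transversions are all other mismatches.
Transitions: 6. Transversions: 2.
R = 6/2 = 3.000.

3.000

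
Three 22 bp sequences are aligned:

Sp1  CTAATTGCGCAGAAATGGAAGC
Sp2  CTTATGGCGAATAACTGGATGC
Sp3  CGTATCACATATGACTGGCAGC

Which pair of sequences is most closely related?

Sp1–Sp2: 6/22 differ, p = 0.273, d = 0.339.
Sp1–Sp3: 10/22 differ, p = 0.455, d = 0.699.
Sp2–Sp3: 8/22 differ, p = 0.364, d = 0.497.
The smallest distance is between Sp1 and Sp2.

Sp1 and Sp2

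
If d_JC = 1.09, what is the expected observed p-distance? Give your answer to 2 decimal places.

0.57

p = (3/4)(1 − e^(−4d/3)) = 0.75 × (1 − e^(-1.453333)) = 0.75 × (1 − 0.233790) = 0.574658.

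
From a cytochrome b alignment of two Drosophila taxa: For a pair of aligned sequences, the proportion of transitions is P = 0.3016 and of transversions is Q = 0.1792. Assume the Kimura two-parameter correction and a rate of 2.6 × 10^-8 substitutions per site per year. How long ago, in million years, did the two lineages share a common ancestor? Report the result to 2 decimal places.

Under the Kimura two-parameter model, d = −½ ln(1 − 2P − Q) − ¼ ln(1 − 2Q).
1 − 2P − Q = 0.2176, giving −½ ln(0.2176) = 0.762548.
1 − 2Q = 0.6416, giving −¼ ln(0.6416) = 0.110948.
d = 0.762548 + 0.110948 = 0.873496.
Under a molecular clock d = 2μt, so t = d/(2μ) = 0.873496 / (2 × 2.6 × 10^-8) = 16.80 million years.

16.80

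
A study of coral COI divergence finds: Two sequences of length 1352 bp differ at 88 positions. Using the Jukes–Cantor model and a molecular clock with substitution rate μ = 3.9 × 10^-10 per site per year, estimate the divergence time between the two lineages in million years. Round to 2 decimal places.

p = 88/1352 ≈ 0.065089.
d = −(3/4) ln(1 − 4p/3) = −0.75 ln(1 − 0.086785) = −0.75 ln(0.913215)
  = −0.75 × (-0.090784) = 0.068088 substitutions/site.
Under a molecular clock d = 2μt, so t = d/(2μ) = 0.068088 / (2 × 3.9 × 10^-10) = 87.29 million years.

87.29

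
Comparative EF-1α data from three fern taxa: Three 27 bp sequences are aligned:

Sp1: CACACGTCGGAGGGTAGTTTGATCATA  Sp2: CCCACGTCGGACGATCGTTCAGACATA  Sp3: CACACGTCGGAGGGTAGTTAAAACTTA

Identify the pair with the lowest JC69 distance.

Sp1–Sp2: 8/27 differ, p = 0.296, d = 0.377.
Sp1–Sp3: 4/27 differ, p = 0.148, d = 0.165.
Sp2–Sp3: 7/27 differ, p = 0.259, d = 0.318.
The smallest distance is between Sp1 and Sp3.

Sp1 and Sp3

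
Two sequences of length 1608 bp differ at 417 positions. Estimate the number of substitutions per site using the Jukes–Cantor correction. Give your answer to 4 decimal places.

p = 417/1608 ≈ 0.259328.
d = −(3/4) ln(1 − 4p/3) = −0.75 ln(1 − 0.345771) = −0.75 ln(0.654229)
  = −0.75 × (-0.424298) = 0.318224 substitutions/site.

0.3182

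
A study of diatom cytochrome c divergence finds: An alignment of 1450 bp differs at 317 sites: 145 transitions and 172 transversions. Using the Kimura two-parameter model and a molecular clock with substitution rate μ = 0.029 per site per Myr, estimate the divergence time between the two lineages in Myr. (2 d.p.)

P = 145/1450 = 0.1 and Q = 172/1450 ≈ 0.118621.
Under the Kimura two-parameter model, d = −½ ln(1 − 2P − Q) − ¼ ln(1 − 2Q).
1 − 2P − Q = 0.681379, giving −½ ln(0.681379) = 0.191818.
1 − 2Q = 0.762758, giving −¼ ln(0.762758) = 0.067704.
d = 0.191818 + 0.067704 = 0.259522.
Under a molecular clock d = 2μt, so t = d/(2μ) = 0.259522 / (2 × 0.029) = 4.47 Myr.

4.47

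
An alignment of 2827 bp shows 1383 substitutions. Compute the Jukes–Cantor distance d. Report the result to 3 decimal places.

0.792

p = 1383/2827 ≈ 0.489211.
d = −(3/4) ln(1 − 4p/3) = −0.75 ln(1 − 0.652281) = −0.75 ln(0.347719)
  = −0.75 × (-1.056361) = 0.792271 substitutions/site.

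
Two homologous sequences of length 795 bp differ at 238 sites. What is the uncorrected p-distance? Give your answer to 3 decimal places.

0.299

p = 238/795 = 0.299371… ≈ 0.299 (to 3 d.p.).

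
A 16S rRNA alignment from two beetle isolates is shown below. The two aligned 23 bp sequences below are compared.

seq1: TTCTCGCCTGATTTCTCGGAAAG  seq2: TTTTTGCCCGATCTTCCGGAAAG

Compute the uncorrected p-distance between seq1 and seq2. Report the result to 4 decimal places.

0.2609

The sequences differ at 6 of 23 positions (sites 3, 5, 9, 13, 15, 16).
p = 6/23 = 0.260869… ≈ 0.2609 (to 4 d.p.).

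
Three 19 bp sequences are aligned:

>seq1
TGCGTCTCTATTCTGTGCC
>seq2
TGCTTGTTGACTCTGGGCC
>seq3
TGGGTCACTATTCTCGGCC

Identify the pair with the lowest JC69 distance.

seq1–seq2: 6/19 differ, p = 0.316, d = 0.410.
seq1–seq3: 4/19 differ, p = 0.211, d = 0.247.
seq2–seq3: 8/19 differ, p = 0.421, d = 0.618.
The smallest distance is between seq1 and seq3.

seq1 and seq3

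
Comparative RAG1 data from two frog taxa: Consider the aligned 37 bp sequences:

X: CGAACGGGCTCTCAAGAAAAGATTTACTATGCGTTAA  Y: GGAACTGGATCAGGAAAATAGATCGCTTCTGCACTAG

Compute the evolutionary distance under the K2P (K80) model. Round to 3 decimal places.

0.653

Of 37 sites, 7 differences are transitions and 9 are transversions, so P = 7/37 ≈ 0.189189 and Q = 9/37 ≈ 0.243243.
Under the Kimura two-parameter model, d = −½ ln(1 − 2P − Q) − ¼ ln(1 − 2Q).
1 − 2P − Q = 0.378379, giving −½ ln(0.378379) = 0.485929.
1 − 2Q = 0.513514, giving −¼ ln(0.513514) = 0.166619.
d = 0.485929 + 0.166619 = 0.652548.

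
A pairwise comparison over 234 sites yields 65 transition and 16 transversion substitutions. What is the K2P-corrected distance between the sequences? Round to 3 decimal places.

P = 65/234 ≈ 0.277778 and Q = 16/234 ≈ 0.068376.
Under the Kimura two-parameter model, d = −½ ln(1 − 2P − Q) − ¼ ln(1 − 2Q).
1 − 2P − Q = 0.376068, giving −½ ln(0.376068) = 0.488993.
1 − 2Q = 0.863248, giving −¼ ln(0.863248) = 0.036763.
d = 0.488993 + 0.036763 = 0.525756.

0.526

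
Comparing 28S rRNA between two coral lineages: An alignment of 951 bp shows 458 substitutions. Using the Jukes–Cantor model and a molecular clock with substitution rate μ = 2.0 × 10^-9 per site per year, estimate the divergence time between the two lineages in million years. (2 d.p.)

192.67

p = 458/951 ≈ 0.481598.
d = −(3/4) ln(1 − 4p/3) = −0.75 ln(1 − 0.642131) = −0.75 ln(0.357869)
  = −0.75 × (-1.027588) = 0.770691 substitutions/site.
Under a molecular clock d = 2μt, so t = d/(2μ) = 0.770691 / (2 × 2.0 × 10^-9) = 192.67 million years.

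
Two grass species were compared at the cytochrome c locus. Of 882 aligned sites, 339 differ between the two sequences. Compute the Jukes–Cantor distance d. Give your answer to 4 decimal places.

p = 339/882 ≈ 0.384354.
d = −(3/4) ln(1 − 4p/3) = −0.75 ln(1 − 0.512472) = −0.75 ln(0.487528)
  = −0.75 × (-0.718408) = 0.538806 substitutions/site.

0.5388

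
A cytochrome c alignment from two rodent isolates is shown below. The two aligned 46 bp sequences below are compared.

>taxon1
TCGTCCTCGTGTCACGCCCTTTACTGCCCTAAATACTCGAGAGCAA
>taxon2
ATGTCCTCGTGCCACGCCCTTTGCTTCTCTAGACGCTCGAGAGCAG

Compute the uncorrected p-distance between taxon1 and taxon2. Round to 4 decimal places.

0.2174

The sequences differ at 10 of 46 positions (sites 1, 2, 12, 23, 26, 28, 32, 34, 35, 46).
p = 10/46 = 0.217391… ≈ 0.2174 (to 4 d.p.).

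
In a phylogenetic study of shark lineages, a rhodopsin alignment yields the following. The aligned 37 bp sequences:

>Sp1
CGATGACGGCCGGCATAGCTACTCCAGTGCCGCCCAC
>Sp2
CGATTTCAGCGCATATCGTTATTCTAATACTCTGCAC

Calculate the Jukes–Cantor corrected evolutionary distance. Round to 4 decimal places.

The sequences differ at 17 of 37 sites, so p = 17/37 ≈ 0.459459.
d = −(3/4) ln(1 − 4p/3) = −0.75 ln(1 − 0.612612) = −0.75 ln(0.387388)
  = −0.75 × (-0.948329) = 0.711247 substitutions/site.

0.7112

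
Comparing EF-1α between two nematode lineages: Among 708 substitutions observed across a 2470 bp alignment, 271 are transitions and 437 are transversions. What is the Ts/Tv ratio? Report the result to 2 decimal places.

R = 271/437 = 0.620137… ≈ 0.62 (to 2 d.p.).

0.62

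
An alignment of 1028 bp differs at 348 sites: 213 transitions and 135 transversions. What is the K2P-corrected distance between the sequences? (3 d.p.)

P = 213/1028 ≈ 0.207198 and Q = 135/1028 ≈ 0.131323.
Under the Kimura two-parameter model, d = −½ ln(1 − 2P − Q) − ¼ ln(1 − 2Q).
1 − 2P − Q = 0.454281, giving −½ ln(0.454281) = 0.394520.
1 − 2Q = 0.737354, giving −¼ ln(0.737354) = 0.076172.
d = 0.394520 + 0.076172 = 0.470692.

0.471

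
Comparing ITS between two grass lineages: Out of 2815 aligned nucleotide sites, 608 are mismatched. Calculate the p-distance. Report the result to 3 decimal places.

0.216

p = 608/2815 = 0.215985… ≈ 0.216 (to 3 d.p.).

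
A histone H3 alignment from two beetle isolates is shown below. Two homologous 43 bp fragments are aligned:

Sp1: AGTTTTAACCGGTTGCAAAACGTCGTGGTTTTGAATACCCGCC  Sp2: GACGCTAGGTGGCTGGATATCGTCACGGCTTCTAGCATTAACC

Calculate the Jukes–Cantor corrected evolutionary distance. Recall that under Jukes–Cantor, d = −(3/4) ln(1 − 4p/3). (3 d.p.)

The sequences differ at 23 of 43 sites, so p = 23/43 ≈ 0.534884.
d = −(3/4) ln(1 − 4p/3) = −0.75 ln(1 − 0.713179) = −0.75 ln(0.286821)
  = −0.75 × (-1.248897) = 0.936673 substitutions/site.

0.937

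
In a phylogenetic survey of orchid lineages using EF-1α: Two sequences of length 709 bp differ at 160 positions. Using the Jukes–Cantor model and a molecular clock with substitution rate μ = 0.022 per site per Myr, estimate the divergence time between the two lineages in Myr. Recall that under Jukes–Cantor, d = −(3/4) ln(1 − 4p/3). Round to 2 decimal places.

p = 160/709 ≈ 0.22567.
d = −(3/4) ln(1 − 4p/3) = −0.75 ln(1 − 0.300893) = −0.75 ln(0.699107)
  = −0.75 × (-0.357951) = 0.268463 substitutions/site.
Under a molecular clock d = 2μt, so t = d/(2μ) = 0.268463 / (2 × 0.022) = 6.10 Myr.

6.10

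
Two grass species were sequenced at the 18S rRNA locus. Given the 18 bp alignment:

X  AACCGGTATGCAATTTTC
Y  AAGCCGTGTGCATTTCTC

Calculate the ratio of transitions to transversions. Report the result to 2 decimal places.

0.67

Transitions are A↔G and C↔T; transversions are all other mismatches.
Transitions: 2. Transversions: 3.
R = 2/3 = 0.666666… ≈ 0.67 (to 2 d.p.).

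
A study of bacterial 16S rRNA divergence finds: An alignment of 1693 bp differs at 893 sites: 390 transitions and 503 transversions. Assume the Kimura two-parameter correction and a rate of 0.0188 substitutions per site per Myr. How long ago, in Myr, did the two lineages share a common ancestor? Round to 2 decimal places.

P = 390/1693 ≈ 0.23036 and Q = 503/1693 ≈ 0.297106.
Under the Kimura two-parameter model, d = −½ ln(1 − 2P − Q) − ¼ ln(1 − 2Q).
1 − 2P − Q = 0.242174, giving −½ ln(0.242174) = 0.709049.
1 − 2Q = 0.405788, giving −¼ ln(0.405788) = 0.225481.
d = 0.709049 + 0.225481 = 0.934530.
Under a molecular clock d = 2μt, so t = d/(2μ) = 0.934530 / (2 × 0.0188) = 24.85 Myr.

24.85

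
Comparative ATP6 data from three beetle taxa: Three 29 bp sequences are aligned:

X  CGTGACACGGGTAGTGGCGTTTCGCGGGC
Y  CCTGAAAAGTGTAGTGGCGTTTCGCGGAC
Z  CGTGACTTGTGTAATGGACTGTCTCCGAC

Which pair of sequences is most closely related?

X and Y

X–Y: 5/29 differ, p = 0.172, d = 0.196.
X–Z: 10/29 differ, p = 0.345, d = 0.462.
Y–Z: 10/29 differ, p = 0.345, d = 0.462.
The smallest distance is between X and Y.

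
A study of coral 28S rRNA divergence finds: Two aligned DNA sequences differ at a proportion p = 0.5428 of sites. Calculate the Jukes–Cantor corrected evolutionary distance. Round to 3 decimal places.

0.965

d = −(3/4) ln(1 − 4p/3) = −0.75 ln(1 − 0.723733) = −0.75 ln(0.276267)
  = −0.75 × (-1.286387) = 0.964790 substitutions/site.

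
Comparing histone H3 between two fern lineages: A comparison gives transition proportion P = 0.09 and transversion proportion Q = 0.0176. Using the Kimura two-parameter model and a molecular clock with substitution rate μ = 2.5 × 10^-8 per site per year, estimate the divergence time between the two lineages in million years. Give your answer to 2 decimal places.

Under the Kimura two-parameter model, d = −½ ln(1 − 2P − Q) − ¼ ln(1 − 2Q).
1 − 2P − Q = 0.8024, giving −½ ln(0.8024) = 0.110074.
1 − 2Q = 0.9648, giving −¼ ln(0.9648) = 0.008959.
d = 0.110074 + 0.008959 = 0.119033.
Under a molecular clock d = 2μt, so t = d/(2μ) = 0.119033 / (2 × 2.5 × 10^-8) = 2.38 million years.

2.38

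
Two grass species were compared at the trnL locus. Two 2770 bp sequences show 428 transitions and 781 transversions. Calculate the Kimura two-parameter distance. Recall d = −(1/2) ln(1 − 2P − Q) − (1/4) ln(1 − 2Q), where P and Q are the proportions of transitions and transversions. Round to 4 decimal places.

P = 428/2770 ≈ 0.154513 and Q = 781/2770 ≈ 0.281949.
Under the Kimura two-parameter model, d = −½ ln(1 − 2P − Q) − ¼ ln(1 − 2Q).
1 − 2P − Q = 0.409025, giving −½ ln(0.409025) = 0.446990.
1 − 2Q = 0.436102, giving −¼ ln(0.436102) = 0.207470.
d = 0.446990 + 0.207470 = 0.654460.

0.6545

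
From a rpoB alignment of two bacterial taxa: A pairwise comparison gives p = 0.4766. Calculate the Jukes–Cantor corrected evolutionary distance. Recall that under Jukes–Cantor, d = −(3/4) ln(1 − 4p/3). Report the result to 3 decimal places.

d = −(3/4) ln(1 − 4p/3) = −0.75 ln(1 − 0.635467) = −0.75 ln(0.364533)
  = −0.75 × (-1.009138) = 0.756854 substitutions/site.

0.757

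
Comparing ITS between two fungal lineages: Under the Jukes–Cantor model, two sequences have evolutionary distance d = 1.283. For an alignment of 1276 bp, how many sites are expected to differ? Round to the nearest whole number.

Invert JC69: p = (3/4)(1 − e^(−4d/3)) = 0.75 × (1 − e^(-1.710667)) = 0.75 × (1 − 0.180745) = 0.614441.
Expected differing sites = pL ≈ 0.614441 × 1276 = 784.026716 ≈ 784.

784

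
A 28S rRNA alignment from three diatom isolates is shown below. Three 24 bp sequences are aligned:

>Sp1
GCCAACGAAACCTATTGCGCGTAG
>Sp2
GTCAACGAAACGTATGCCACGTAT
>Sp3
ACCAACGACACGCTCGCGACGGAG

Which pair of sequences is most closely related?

Sp1 and Sp2

Sp1–Sp2: 6/24 differ, p = 0.250, d = 0.304.
Sp1–Sp3: 11/24 differ, p = 0.458, d = 0.708.
Sp2–Sp3: 9/24 differ, p = 0.375, d = 0.520.
The smallest distance is between Sp1 and Sp2.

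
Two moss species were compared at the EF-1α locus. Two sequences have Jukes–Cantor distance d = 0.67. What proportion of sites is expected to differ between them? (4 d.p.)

0.4430

p = (3/4)(1 − e^(−4d/3)) = 0.75 × (1 − e^(-0.893333)) = 0.75 × (1 − 0.409289) = 0.443033.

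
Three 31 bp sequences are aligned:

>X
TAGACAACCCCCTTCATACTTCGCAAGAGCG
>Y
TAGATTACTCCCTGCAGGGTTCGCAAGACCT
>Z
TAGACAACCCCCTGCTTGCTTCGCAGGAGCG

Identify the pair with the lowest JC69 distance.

X–Y: 9/31 differ, p = 0.290, d = 0.367.
X–Z: 4/31 differ, p = 0.129, d = 0.142.
Y–Z: 9/31 differ, p = 0.290, d = 0.367.
The smallest distance is between X and Z.

X and Z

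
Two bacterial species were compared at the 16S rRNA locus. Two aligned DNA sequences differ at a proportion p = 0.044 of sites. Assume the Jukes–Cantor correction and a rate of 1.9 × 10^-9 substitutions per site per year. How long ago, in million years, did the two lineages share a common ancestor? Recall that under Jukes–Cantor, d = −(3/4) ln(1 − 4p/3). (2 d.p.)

d = −(3/4) ln(1 − 4p/3) = −0.75 ln(1 − 0.058667) = −0.75 ln(0.941333)
  = −0.75 × (-0.060458) = 0.045344 substitutions/site.
Under a molecular clock d = 2μt, so t = d/(2μ) = 0.045344 / (2 × 1.9 × 10^-9) = 11.93 million years.

11.93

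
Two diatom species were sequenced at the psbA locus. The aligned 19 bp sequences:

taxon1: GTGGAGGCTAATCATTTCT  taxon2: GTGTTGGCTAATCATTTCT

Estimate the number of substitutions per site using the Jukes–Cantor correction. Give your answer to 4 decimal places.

The sequences differ at 2 of 19 sites (4, 5), so p = 2/19 ≈ 0.105263.
d = −(3/4) ln(1 − 4p/3) = −0.75 ln(1 − 0.140351) = −0.75 ln(0.859649)
  = −0.75 × (-0.151231) = 0.113423 substitutions/site.

0.1134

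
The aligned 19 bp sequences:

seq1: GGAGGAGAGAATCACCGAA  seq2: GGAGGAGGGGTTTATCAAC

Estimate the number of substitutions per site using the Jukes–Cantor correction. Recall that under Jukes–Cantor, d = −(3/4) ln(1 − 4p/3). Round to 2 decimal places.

The sequences differ at 7 of 19 sites (8, 10, 11, 13, 15, 17, 19), so p = 7/19 ≈ 0.368421.
d = −(3/4) ln(1 − 4p/3) = −0.75 ln(1 − 0.491228) = −0.75 ln(0.508772)
  = −0.75 × (-0.675755) = 0.506816 substitutions/site.

0.51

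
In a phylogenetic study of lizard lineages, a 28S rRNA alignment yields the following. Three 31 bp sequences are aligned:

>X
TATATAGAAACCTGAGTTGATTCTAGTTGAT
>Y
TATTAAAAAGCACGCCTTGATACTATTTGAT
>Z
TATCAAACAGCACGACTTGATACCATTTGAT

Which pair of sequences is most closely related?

Y and Z

X–Y: 10/31 differ, p = 0.323, d = 0.422.
X–Z: 11/31 differ, p = 0.355, d = 0.481.
Y–Z: 4/31 differ, p = 0.129, d = 0.142.
The smallest distance is between Y and Z.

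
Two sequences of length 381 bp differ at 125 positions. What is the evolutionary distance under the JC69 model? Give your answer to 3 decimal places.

p = 125/381 ≈ 0.328084.
d = −(3/4) ln(1 − 4p/3) = −0.75 ln(1 − 0.437445) = −0.75 ln(0.562555)
  = −0.75 × (-0.575266) = 0.431450 substitutions/site.

0.431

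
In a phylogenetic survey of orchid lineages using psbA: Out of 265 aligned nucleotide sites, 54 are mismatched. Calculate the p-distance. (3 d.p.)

p = 54/265 = 0.203773… ≈ 0.204 (to 3 d.p.).

0.204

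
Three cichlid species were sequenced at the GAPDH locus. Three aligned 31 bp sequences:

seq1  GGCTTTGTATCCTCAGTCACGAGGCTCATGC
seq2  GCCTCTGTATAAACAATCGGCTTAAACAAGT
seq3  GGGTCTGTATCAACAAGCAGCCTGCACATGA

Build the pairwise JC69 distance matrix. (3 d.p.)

d(seq1,seq2) = 0.874, d(seq1,seq3) = 0.544, d(seq2,seq3) = 0.422

seq1–seq2: 16/31 sites differ → p ≈ 0.516129, d = −0.75 ln(1 − 0.688172) = 0.873978 ≈ 0.874.
seq1–seq3: 12/31 sites differ → p ≈ 0.387097, d = −0.75 ln(1 − 0.516129) = 0.544453 ≈ 0.544.
seq2–seq3: 10/31 sites differ → p ≈ 0.322581, d = −0.75 ln(1 − 0.430108) = 0.421731 ≈ 0.422.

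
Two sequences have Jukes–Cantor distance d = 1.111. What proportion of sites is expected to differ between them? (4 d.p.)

p = (3/4)(1 − e^(−4d/3)) = 0.75 × (1 − e^(-1.481333)) = 0.75 × (1 − 0.227334) = 0.579500.

0.5795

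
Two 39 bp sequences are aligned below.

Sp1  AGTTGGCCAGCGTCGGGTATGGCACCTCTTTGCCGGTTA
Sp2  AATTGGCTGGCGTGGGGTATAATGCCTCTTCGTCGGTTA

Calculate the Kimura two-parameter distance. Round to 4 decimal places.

Of 39 sites, 9 differences are transitions and 1 are transversions, so P = 9/39 ≈ 0.230769 and Q = 1/39 ≈ 0.025641.
Under the Kimura two-parameter model, d = −½ ln(1 − 2P − Q) − ¼ ln(1 − 2Q).
1 − 2P − Q = 0.512821, giving −½ ln(0.512821) = 0.333914.
1 − 2Q = 0.948718, giving −¼ ln(0.948718) = 0.013161.
d = 0.333914 + 0.013161 = 0.347075.

0.3471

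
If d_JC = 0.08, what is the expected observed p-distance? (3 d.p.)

p = (3/4)(1 − e^(−4d/3)) = 0.75 × (1 − e^(-0.106667)) = 0.75 × (1 − 0.898825) = 0.075881.

0.076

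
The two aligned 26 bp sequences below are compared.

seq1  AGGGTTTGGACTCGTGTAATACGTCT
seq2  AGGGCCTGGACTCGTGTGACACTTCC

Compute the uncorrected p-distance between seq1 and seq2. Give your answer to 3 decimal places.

The sequences differ at 6 of 26 positions (sites 5, 6, 18, 20, 23, 26).
p = 6/26 = 0.230769… ≈ 0.231 (to 3 d.p.).

0.231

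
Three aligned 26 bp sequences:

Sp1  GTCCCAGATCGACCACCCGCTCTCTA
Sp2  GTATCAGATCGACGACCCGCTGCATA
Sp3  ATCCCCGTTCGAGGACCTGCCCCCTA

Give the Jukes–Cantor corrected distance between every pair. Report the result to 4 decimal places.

Sp1–Sp2: 6/26 sites differ → p ≈ 0.230769, d = −0.75 ln(1 − 0.307692) = 0.275793 ≈ 0.2758.
Sp1–Sp3: 8/26 sites differ → p ≈ 0.307692, d = −0.75 ln(1 − 0.410256) = 0.396050 ≈ 0.3961.
Sp2–Sp3: 10/26 sites differ → p ≈ 0.384615, d = −0.75 ln(1 − 0.51282) = 0.539341 ≈ 0.5393.

d(Sp1,Sp2) = 0.2758, d(Sp1,Sp3) = 0.3961, d(Sp2,Sp3) = 0.5393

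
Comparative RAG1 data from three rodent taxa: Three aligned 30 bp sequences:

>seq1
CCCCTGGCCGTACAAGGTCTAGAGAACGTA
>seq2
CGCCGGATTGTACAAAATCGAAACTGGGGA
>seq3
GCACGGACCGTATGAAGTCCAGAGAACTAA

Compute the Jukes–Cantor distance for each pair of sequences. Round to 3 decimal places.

d(seq1,seq2) = 0.730, d(seq1,seq3) = 0.441, d(seq2,seq3) = 0.931

seq1–seq2: 14/30 sites differ → p ≈ 0.466667, d = −0.75 ln(1 − 0.622223) = 0.730088 ≈ 0.730.
seq1–seq3: 10/30 sites differ → p ≈ 0.333333, d = −0.75 ln(1 − 0.444444) = 0.440839 ≈ 0.441.
seq2–seq3: 16/30 sites differ → p ≈ 0.533333, d = −0.75 ln(1 − 0.711111) = 0.931285 ≈ 0.931.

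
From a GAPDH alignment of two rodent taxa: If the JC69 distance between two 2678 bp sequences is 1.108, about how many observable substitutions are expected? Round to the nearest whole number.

1550

Invert JC69: p = (3/4)(1 − e^(−4d/3)) = 0.75 × (1 − e^(-1.477333)) = 0.75 × (1 − 0.228246) = 0.578816.
Expected differing sites = pL ≈ 0.578816 × 2678 = 1550.069248 ≈ 1550.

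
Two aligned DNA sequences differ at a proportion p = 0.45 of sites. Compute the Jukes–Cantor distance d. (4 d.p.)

0.6872

d = −(3/4) ln(1 − 4p/3) = −0.75 ln(1 − 0.6) = −0.75 ln(0.4)
  = −0.75 × (-0.916291) = 0.687218 substitutions/site.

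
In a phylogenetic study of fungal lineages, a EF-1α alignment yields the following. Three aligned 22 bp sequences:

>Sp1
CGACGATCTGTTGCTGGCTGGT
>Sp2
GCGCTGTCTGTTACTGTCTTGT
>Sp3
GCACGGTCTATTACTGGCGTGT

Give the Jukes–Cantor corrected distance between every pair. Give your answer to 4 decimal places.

Sp1–Sp2: 8/22 sites differ → p ≈ 0.363636, d = −0.75 ln(1 − 0.484848) = 0.497470 ≈ 0.4975.
Sp1–Sp3: 7/22 sites differ → p ≈ 0.318182, d = −0.75 ln(1 − 0.424243) = 0.414052 ≈ 0.4141.
Sp2–Sp3: 5/22 sites differ → p ≈ 0.227273, d = −0.75 ln(1 − 0.303031) = 0.270761 ≈ 0.2708.

d(Sp1,Sp2) = 0.4975, d(Sp1,Sp3) = 0.4141, d(Sp2,Sp3) = 0.2708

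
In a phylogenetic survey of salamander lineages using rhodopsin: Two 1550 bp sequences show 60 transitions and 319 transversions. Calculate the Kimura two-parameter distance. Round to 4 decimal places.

0.2991

P = 60/1550 ≈ 0.03871 and Q = 319/1550 ≈ 0.205806.
Under the Kimura two-parameter model, d = −½ ln(1 − 2P − Q) − ¼ ln(1 − 2Q).
1 − 2P − Q = 0.716774, giving −½ ln(0.716774) = 0.166497.
1 − 2Q = 0.588388, giving −¼ ln(0.588388) = 0.132592.
d = 0.166497 + 0.132592 = 0.299089.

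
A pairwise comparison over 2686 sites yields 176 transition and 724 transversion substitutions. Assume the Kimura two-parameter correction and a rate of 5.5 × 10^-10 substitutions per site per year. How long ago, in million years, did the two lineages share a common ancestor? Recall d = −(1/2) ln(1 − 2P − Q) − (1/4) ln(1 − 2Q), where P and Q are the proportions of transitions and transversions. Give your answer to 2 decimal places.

408.68

P = 176/2686 ≈ 0.065525 and Q = 724/2686 ≈ 0.269546.
Under the Kimura two-parameter model, d = −½ ln(1 − 2P − Q) − ¼ ln(1 − 2Q).
1 − 2P − Q = 0.599404, giving −½ ln(0.599404) = 0.255910.
1 − 2Q = 0.460908, giving −¼ ln(0.460908) = 0.193639.
d = 0.255910 + 0.193639 = 0.449549.
Under a molecular clock d = 2μt, so t = d/(2μ) = 0.449549 / (2 × 5.5 × 10^-10) = 408.68 million years.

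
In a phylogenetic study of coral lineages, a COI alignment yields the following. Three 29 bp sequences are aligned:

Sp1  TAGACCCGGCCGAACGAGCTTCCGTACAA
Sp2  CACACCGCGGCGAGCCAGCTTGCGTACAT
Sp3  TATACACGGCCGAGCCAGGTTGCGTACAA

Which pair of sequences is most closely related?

Sp1 and Sp3

Sp1–Sp2: 9/29 differ, p = 0.310, d = 0.401.
Sp1–Sp3: 6/29 differ, p = 0.207, d = 0.242.
Sp2–Sp3: 8/29 differ, p = 0.276, d = 0.344.
The smallest distance is between Sp1 and Sp3.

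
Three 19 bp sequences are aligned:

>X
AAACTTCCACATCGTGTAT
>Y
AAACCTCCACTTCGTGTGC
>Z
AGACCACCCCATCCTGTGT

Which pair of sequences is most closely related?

X–Y: 4/19 differ, p = 0.211, d = 0.247.
X–Z: 6/19 differ, p = 0.316, d = 0.410.
Y–Z: 6/19 differ, p = 0.316, d = 0.410.
The smallest distance is between X and Y.

X and Y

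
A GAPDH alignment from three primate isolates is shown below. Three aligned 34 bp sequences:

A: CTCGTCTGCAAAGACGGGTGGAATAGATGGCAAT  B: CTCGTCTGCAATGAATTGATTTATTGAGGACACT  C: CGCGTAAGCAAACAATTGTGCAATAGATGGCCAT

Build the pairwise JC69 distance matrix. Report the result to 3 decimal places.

d(A,B) = 0.477, d(A,C) = 0.326, d(B,C) = 0.597

A–B: 12/34 sites differ → p ≈ 0.352941, d = −0.75 ln(1 − 0.470588) = 0.476991 ≈ 0.477.
A–C: 9/34 sites differ → p ≈ 0.264706, d = −0.75 ln(1 − 0.352941) = 0.326488 ≈ 0.326.
B–C: 14/34 sites differ → p ≈ 0.411765, d = −0.75 ln(1 − 0.54902) = 0.597249 ≈ 0.597.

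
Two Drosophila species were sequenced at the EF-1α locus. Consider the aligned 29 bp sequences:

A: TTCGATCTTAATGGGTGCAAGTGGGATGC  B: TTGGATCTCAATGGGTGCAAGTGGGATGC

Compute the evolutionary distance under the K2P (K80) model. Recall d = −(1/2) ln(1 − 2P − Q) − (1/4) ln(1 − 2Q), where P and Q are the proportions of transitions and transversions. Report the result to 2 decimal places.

Of 29 sites, 1 differences are transitions and 1 are transversions, so P = 1/29 ≈ 0.034483 and Q = 1/29 ≈ 0.034483.
Under the Kimura two-parameter model, d = −½ ln(1 − 2P − Q) − ¼ ln(1 − 2Q).
1 − 2P − Q = 0.896551, giving −½ ln(0.896551) = 0.054600.
1 − 2Q = 0.931034, giving −¼ ln(0.931034) = 0.017865.
d = 0.054600 + 0.017865 = 0.072465.

0.07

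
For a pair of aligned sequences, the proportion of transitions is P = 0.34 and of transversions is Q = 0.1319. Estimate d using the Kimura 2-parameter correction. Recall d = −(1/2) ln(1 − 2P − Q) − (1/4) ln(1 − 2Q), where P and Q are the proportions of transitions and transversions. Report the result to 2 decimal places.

0.91

Under the Kimura two-parameter model, d = −½ ln(1 − 2P − Q) − ¼ ln(1 − 2Q).
1 − 2P − Q = 0.1881, giving −½ ln(0.1881) = 0.835391.
1 − 2Q = 0.7362, giving −¼ ln(0.7362) = 0.076563.
d = 0.835391 + 0.076563 = 0.911954.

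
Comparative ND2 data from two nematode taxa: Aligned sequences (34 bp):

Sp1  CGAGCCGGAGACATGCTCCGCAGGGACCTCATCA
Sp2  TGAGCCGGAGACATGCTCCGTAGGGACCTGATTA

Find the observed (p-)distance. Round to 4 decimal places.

The sequences differ at 4 of 34 positions (sites 1, 21, 30, 33).
p = 4/34 = 0.117647… ≈ 0.1176 (to 4 d.p.).

0.1176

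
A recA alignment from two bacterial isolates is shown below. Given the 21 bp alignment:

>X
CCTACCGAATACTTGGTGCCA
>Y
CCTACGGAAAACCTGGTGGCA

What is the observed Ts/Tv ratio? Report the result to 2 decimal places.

0.33

Transitions are A↔G and C↔T; transversions are all other mismatches.
Transitions: 1. Transversions: 3.
R = 1/3 = 0.333333… ≈ 0.33 (to 2 d.p.).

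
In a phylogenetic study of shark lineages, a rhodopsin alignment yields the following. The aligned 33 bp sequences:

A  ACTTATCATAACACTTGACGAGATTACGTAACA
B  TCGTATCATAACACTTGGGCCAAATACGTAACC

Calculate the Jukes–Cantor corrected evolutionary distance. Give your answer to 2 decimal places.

0.34

The sequences differ at 9 of 33 sites (1, 3, 18, 19, 20, 21, 22, 24, 33), so p = 9/33 ≈ 0.272727.
d = −(3/4) ln(1 − 4p/3) = −0.75 ln(1 − 0.363636) = −0.75 ln(0.636364)
  = −0.75 × (-0.451985) = 0.338989 substitutions/site.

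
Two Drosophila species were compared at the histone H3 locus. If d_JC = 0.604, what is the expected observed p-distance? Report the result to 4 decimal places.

0.4148

p = (3/4)(1 − e^(−4d/3)) = 0.75 × (1 − e^(-0.805333)) = 0.75 × (1 − 0.446939) = 0.414796.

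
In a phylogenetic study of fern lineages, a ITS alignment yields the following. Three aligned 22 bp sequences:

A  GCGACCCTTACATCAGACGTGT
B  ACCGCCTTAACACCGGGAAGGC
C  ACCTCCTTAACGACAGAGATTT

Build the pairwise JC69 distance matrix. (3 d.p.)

d(A,B) = 0.974, d(A,C) = 0.699, d(B,C) = 0.591

A–B: 12/22 sites differ → p ≈ 0.545455, d = −0.75 ln(1 − 0.727273) = 0.974463 ≈ 0.974.
A–C: 10/22 sites differ → p ≈ 0.454545, d = −0.75 ln(1 − 0.60606) = 0.698667 ≈ 0.699.
B–C: 9/22 sites differ → p ≈ 0.409091, d = −0.75 ln(1 − 0.545455) = 0.591344 ≈ 0.591.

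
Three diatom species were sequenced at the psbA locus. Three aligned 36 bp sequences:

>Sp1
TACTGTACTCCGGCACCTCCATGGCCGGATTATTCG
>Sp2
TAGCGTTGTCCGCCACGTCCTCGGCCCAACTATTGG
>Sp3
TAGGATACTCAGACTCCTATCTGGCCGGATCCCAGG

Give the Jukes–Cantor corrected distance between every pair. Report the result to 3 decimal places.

d(Sp1,Sp2) = 0.441, d(Sp1,Sp3) = 0.548, d(Sp2,Sp3) = 0.912

Sp1–Sp2: 12/36 sites differ → p ≈ 0.333333, d = −0.75 ln(1 − 0.444444) = 0.440839 ≈ 0.441.
Sp1–Sp3: 14/36 sites differ → p ≈ 0.388889, d = −0.75 ln(1 − 0.518519) = 0.548166 ≈ 0.548.
Sp2–Sp3: 19/36 sites differ → p ≈ 0.527778, d = −0.75 ln(1 − 0.703704) = 0.912297 ≈ 0.912.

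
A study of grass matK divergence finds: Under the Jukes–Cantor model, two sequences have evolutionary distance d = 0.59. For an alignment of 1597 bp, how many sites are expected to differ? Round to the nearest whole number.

652

Invert JC69: p = (3/4)(1 − e^(−4d/3)) = 0.75 × (1 − e^(-0.786667)) = 0.75 × (1 − 0.455360) = 0.408480.
Expected differing sites = pL ≈ 0.408480 × 1597 = 652.34256 ≈ 652.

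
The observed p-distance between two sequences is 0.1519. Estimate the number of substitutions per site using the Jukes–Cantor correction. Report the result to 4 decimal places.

d = −(3/4) ln(1 − 4p/3) = −0.75 ln(1 − 0.202533) = −0.75 ln(0.797467)
  = −0.75 × (-0.226315) = 0.169736 substitutions/site.

0.1697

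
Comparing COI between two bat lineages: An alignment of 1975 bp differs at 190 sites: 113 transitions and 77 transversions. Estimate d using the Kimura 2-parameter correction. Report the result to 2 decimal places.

P = 113/1975 ≈ 0.057215 and Q = 77/1975 ≈ 0.038987.
Under the Kimura two-parameter model, d = −½ ln(1 − 2P − Q) − ¼ ln(1 − 2Q).
1 − 2P − Q = 0.846583, giving −½ ln(0.846583) = 0.083274.
1 − 2Q = 0.922026, giving −¼ ln(0.922026) = 0.020295.
d = 0.083274 + 0.020295 = 0.103569.

0.10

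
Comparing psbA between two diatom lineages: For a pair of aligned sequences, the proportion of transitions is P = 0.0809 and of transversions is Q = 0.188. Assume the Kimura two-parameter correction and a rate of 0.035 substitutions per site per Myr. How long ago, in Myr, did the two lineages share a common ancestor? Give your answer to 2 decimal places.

4.76

Under the Kimura two-parameter model, d = −½ ln(1 − 2P − Q) − ¼ ln(1 − 2Q).
1 − 2P − Q = 0.6502, giving −½ ln(0.6502) = 0.215238.
1 − 2Q = 0.624, giving −¼ ln(0.624) = 0.117901.
d = 0.215238 + 0.117901 = 0.333139.
Under a molecular clock d = 2μt, so t = d/(2μ) = 0.333139 / (2 × 0.035) = 4.76 Myr.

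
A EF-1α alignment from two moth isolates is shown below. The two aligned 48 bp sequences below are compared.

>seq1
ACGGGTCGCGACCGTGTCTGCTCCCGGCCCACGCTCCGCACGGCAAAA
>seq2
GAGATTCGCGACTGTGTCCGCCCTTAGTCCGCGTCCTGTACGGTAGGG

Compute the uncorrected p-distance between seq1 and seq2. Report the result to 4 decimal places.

0.4167

The sequences differ at 20 of 48 positions.
p = 20/48 = 0.416666… ≈ 0.4167 (to 4 d.p.).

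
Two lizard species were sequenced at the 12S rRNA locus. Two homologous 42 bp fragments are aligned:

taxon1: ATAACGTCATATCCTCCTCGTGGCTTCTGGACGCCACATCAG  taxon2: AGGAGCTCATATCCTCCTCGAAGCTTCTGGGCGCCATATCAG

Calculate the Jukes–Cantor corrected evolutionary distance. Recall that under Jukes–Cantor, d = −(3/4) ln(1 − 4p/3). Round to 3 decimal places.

The sequences differ at 8 of 42 sites (2, 3, 5, 6, 21, 22, 31, 37), so p = 8/42 ≈ 0.190476.
d = −(3/4) ln(1 − 4p/3) = −0.75 ln(1 − 0.253968) = −0.75 ln(0.746032)
  = −0.75 × (-0.292987) = 0.219740 substitutions/site.

0.220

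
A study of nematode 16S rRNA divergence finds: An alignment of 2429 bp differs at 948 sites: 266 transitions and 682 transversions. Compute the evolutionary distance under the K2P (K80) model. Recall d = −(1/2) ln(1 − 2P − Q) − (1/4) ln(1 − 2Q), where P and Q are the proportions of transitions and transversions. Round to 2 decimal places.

P = 266/2429 ≈ 0.10951 and Q = 682/2429 ≈ 0.280774.
Under the Kimura two-parameter model, d = −½ ln(1 − 2P − Q) − ¼ ln(1 − 2Q).
1 − 2P − Q = 0.500206, giving −½ ln(0.500206) = 0.346368.
1 − 2Q = 0.438452, giving −¼ ln(0.438452) = 0.206126.
d = 0.346368 + 0.206126 = 0.552494.

0.55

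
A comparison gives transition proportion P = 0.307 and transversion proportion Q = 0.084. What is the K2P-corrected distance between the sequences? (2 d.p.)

Under the Kimura two-parameter model, d = −½ ln(1 − 2P − Q) − ¼ ln(1 − 2Q).
1 − 2P − Q = 0.302, giving −½ ln(0.302) = 0.598664.
1 − 2Q = 0.832, giving −¼ ln(0.832) = 0.045981.
d = 0.598664 + 0.045981 = 0.644645.

0.64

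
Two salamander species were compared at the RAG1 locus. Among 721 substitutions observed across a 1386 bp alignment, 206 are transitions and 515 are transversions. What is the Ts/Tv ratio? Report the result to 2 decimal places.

R = 206/515 = 0.40.

0.40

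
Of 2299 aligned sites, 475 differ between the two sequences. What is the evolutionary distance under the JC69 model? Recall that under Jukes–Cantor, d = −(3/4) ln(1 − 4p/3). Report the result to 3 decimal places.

0.242

p = 475/2299 ≈ 0.206612.
d = −(3/4) ln(1 − 4p/3) = −0.75 ln(1 − 0.275483) = −0.75 ln(0.724517)
  = −0.75 × (-0.322250) = 0.241688 substitutions/site.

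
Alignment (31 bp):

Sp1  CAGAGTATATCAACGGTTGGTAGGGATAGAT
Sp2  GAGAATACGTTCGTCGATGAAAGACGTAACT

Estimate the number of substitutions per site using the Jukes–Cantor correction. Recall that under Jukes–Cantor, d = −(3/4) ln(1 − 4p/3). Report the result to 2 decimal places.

The sequences differ at 17 of 31 sites, so p = 17/31 ≈ 0.548387.
d = −(3/4) ln(1 − 4p/3) = −0.75 ln(1 − 0.731183) = −0.75 ln(0.268817)
  = −0.75 × (-1.313724) = 0.985293 substitutions/site.

0.99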